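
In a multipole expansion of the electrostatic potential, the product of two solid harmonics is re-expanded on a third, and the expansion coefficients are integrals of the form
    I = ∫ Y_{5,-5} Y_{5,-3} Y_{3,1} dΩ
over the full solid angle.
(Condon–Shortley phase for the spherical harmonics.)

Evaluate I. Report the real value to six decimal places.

0.000000

m-sum = -5 − 3 + 1 = -7 ≠ 0 ⇒ I = 0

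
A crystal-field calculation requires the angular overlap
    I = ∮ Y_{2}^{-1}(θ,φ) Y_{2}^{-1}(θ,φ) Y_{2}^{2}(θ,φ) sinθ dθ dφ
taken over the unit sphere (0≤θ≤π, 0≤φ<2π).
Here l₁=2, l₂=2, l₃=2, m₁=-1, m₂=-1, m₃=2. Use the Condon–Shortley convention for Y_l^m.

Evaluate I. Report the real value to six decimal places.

Rules hold: Σm=0, L=6 even, 0≤2≤4.
N = 5·5·5 = 125
Δ = 2!·2!·2!/7! = 1/630
Racah Σ t=0..2: t=0:+1/8 t=1:−1/1 t=2:+1/8 = -3/4
⇒ 3j(2 2 2; 0 0 0)² = 2/35, sgn -1
Racah Σ t=1..1: t=1:−1/4 = -1/4
⇒ 3j(2 2 2; -1 -1 2)² = 3/35, sgn -1
4πI² = N·(3j₀)²·(3jₘ)² = 30/49
I = +1·√(0.612245/4π) = 0.22072812

0.220728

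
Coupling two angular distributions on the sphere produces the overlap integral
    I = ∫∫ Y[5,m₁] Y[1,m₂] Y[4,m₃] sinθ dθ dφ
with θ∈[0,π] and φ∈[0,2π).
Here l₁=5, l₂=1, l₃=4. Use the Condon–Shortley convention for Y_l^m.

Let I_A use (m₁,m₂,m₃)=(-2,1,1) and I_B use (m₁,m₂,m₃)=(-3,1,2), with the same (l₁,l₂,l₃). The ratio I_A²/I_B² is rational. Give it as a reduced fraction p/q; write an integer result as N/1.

3/4

Same 5,1,4: normalisation and zero-m 3j drop out of the ratio.
A: Δ: 2! 8! 0! / 11! → 1/495; sum: t=2:+1/1440 = 1/1440; 3j²(5 1 4; -2 1 1) = Δ·Π!·Σ² = 7/165  (sign -1)
B: Δ: 2! 8! 0! / 11! → 1/495; sum: t=2:+1/2880 = 1/2880; 3j²(5 1 4; -3 1 2) = Δ·Π!·Σ² = 28/495  (sign +1)
I_A²/I_B² = (7/165)/(28/495) = 3/4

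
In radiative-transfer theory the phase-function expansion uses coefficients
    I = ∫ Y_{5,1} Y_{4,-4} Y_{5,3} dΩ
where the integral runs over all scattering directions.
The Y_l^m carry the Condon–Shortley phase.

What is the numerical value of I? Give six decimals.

-0.168084

Checks pass: Σm=0; 14 even; l₃=5∈[1,9].
(2·5+1)(2·4+1)(2·5+1) = 1089
Δ: 4! 6! 4! / 15! → 1/3153150
sum: t=0:+1/69120 t=1:−1/1728 t=2:+1/576 t=3:−1/1728 t=4:+1/69120 = 7/11520
3j²(5 4 5; 0 0 0) = Δ·Π!·Σ² = 2/143  (sign -1)
sum: t=0:+1/27648 = 1/27648
3j²(5 4 5; 1 -4 3) = Δ·Π!·Σ² = 10/429  (sign +1)
combine: 4πI² = 1089·2/143·10/429 = 60/169
take √, sign -1: I = -0.16808437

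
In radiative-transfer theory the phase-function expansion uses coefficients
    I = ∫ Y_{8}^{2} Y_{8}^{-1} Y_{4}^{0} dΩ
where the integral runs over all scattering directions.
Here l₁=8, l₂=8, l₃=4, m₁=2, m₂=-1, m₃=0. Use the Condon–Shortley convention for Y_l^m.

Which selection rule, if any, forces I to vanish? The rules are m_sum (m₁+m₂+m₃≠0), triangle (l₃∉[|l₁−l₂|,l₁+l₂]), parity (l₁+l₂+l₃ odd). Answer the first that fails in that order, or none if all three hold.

m_sum

Σmᵢ = 1  ✗
l₃∈[|l₁−l₂|,l₁+l₂]=[0,16], have l₃=4
Σlᵢ = 20 ⇒ even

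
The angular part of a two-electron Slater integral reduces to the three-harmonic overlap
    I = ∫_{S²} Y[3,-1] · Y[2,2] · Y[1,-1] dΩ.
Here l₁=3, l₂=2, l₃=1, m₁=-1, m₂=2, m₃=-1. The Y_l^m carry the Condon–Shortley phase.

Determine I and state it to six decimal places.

Rules hold: Σm=0, L=6 even, 1≤1≤5.
N = 7·5·3 = 105
Δ = 4!·2!·0!/7! = 1/105
Racah Σ t=2..2: t=2:+1/4 = 1/4
⇒ 3j(3 2 1; 0 0 0)² = 3/35, sgn -1
Racah Σ t=4..4: t=4:+1/48 = 1/48
⇒ 3j(3 2 1; -1 2 -1)² = 1/105, sgn +1
4πI² = N·(3j₀)²·(3jₘ)² = 3/35
I = -1·√(0.0857143/4π) = -0.08258890

-0.082589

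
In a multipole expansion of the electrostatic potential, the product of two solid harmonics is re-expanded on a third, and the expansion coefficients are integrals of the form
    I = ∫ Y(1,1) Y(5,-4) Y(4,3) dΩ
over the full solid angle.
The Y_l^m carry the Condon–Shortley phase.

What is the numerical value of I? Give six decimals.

m-sum 0 ✓  L=10 even ✓  4≤4≤6 ✓
Π(2lᵢ+1) = 3×11×9 = 297
triangle coeff Δ(1,5,4) = 1/495
Σ_t [1,1]: t=1:−1/576 = -1/576
(3j)²=5/99 [(1 5 4; 0 0 0)], sign=-1
Σ_t [0,0]: t=0:+1/10080 = 1/10080
(3j)²=4/55 [(1 5 4; 1 -4 3)], sign=-1
⇒ 4πI² = 12/11
I = (+1)√(12/11/(4π)) = 0.29463840

0.294638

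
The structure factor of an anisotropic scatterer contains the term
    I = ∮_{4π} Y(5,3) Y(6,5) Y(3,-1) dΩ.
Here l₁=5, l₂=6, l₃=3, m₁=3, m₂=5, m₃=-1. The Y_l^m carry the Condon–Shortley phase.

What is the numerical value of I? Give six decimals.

3 + 5 − 1 = 7 ≠ 0: azimuthal integral kills it; I = 0

0.000000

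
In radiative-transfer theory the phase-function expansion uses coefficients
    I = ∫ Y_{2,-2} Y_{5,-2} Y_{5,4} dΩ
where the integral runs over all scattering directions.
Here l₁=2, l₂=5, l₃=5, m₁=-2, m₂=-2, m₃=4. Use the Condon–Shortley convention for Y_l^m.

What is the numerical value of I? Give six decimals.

m-sum 0 ✓  L=12 even ✓  3≤5≤7 ✓
Π(2lᵢ+1) = 5×11×11 = 605
triangle coeff Δ(2,5,5) = 1/38610
Σ_t [0,2]: t=0:+1/2880 t=1:−1/576 t=2:+1/2880 = -1/960
(3j)²=10/429 [(2 5 5; 0 0 0)], sign=+1
Σ_t [2,2]: t=2:+1/20160 = 1/20160
(3j)²=12/715 [(2 5 5; -2 -2 4)], sign=-1
⇒ 4πI² = 40/169
I = (-1)√(40/169/(4π)) = -0.13724032

-0.137240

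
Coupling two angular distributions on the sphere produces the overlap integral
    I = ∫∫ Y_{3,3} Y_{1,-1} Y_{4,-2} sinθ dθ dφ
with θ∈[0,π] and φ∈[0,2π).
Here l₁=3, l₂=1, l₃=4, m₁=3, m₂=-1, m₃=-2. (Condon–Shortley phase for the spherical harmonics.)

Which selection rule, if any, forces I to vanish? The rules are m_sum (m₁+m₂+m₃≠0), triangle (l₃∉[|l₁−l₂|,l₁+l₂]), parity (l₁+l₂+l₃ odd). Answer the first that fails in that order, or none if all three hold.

Σmᵢ = 0  ✓
l₃∈[|l₁−l₂|,l₁+l₂]=[2,4], have l₃=4  ✓
Σlᵢ = 8 ⇒ even  ✓

none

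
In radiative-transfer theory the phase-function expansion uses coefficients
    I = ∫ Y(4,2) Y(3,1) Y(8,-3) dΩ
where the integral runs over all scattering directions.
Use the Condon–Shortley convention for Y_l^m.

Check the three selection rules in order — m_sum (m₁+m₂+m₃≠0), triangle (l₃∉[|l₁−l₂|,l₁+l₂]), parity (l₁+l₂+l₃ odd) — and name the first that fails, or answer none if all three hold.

azimuthal sum: 2 + 1 − 3 = 0  ✓
1 ≤ 8 ≤ 7 (triangle on l)  ✗
L = 4 + 3 + 8 = 15 (odd)

triangle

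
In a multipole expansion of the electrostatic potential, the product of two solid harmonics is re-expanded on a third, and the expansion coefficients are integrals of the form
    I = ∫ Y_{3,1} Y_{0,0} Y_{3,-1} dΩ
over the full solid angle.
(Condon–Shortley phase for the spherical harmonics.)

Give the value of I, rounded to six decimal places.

m-sum 0 ✓  L=6 even ✓  3≤3≤3 ✓
Π(2lᵢ+1) = 7×1×7 = 49
triangle coeff Δ(3,0,3) = 1/7
Σ_t [0,0]: t=0:+1/36 = 1/36
(3j)²=1/7 [(3 0 3; 0 0 0)], sign=-1
Σ_t [0,0]: t=0:+1/48 = 1/48
(3j)²=1/7 [(3 0 3; 1 0 -1)], sign=+1
⇒ 4πI² = 1/1
I = (-1)√(1/1/(4π)) = -0.28209479

-0.282095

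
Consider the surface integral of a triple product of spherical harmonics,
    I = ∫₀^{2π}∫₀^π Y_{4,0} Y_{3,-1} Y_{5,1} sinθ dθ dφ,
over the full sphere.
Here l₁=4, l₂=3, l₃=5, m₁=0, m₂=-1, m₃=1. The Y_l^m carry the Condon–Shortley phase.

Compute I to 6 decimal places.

m-sum 0 ✓  L=12 even ✓  1≤5≤7 ✓
Π(2lᵢ+1) = 9×7×11 = 693
triangle coeff Δ(4,3,5) = 1/180180
Σ_t [0,2]: t=0:+1/576 t=1:−1/144 t=2:+1/576 = -1/288
(3j)²=20/1001 [(4 3 5; 0 0 0)], sign=+1
Σ_t [0,2]: t=0:+1/384 t=1:−1/216 t=2:+1/2304 = -11/6912
(3j)²=11/1638 [(4 3 5; 0 -1 1)], sign=-1
⇒ 4πI² = 110/1183
I = (-1)√(110/1183/(4π)) = -0.08601992

-0.086020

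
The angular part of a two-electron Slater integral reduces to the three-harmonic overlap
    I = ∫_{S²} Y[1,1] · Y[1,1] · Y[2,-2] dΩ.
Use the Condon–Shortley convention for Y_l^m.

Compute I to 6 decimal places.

0.309019

m-sum 0 ✓  L=4 even ✓  0≤2≤2 ✓
Π(2lᵢ+1) = 3×3×5 = 45
triangle coeff Δ(1,1,2) = 1/30
Σ_t [0,0]: t=0:+1/1 = 1/1
(3j)²=2/15 [(1 1 2; 0 0 0)], sign=+1
Σ_t [0,0]: t=0:+1/4 = 1/4
(3j)²=1/5 [(1 1 2; 1 1 -2)], sign=+1
⇒ 4πI² = 6/5
I = (+1)√(6/5/(4π)) = 0.30901936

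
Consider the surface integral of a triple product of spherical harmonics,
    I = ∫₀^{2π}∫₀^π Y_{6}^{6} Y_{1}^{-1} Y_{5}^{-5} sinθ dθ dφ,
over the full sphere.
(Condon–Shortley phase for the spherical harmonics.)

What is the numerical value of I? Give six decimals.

0.331940

Checks pass: Σm=0; 12 even; l₃=5∈[5,7].
(2·6+1)(2·1+1)(2·5+1) = 429
Δ: 2! 10! 0! / 13! → 1/858
sum: t=1:−1/14400 = -1/14400
3j²(6 1 5; 0 0 0) = Δ·Π!·Σ² = 6/143  (sign +1)
sum: t=0:+1/7257600 = 1/7257600
3j²(6 1 5; 6 -1 -5) = Δ·Π!·Σ² = 1/13  (sign +1)
combine: 4πI² = 429·6/143·1/13 = 18/13
take √, sign +1: I = 0.33194004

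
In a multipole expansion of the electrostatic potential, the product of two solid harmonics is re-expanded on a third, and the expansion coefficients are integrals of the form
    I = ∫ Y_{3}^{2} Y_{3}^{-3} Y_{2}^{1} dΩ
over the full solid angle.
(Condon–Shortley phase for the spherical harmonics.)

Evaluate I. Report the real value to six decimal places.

Rules hold: Σm=0, L=8 even, 0≤2≤6.
N = 7·7·5 = 245
Δ = 4!·2!·2!/9! = 1/3780
Racah Σ t=1..3: t=1:−1/24 t=2:+1/4 t=3:−1/24 = 1/6
⇒ 3j(3 3 2; 0 0 0)² = 4/105, sgn +1
Racah Σ t=0..0: t=0:+1/48 = 1/48
⇒ 3j(3 3 2; 2 -3 1)² = 5/84, sgn -1
4πI² = N·(3j₀)²·(3jₘ)² = 5/9
I = -1·√(0.555556/4π) = -0.21026104

-0.210261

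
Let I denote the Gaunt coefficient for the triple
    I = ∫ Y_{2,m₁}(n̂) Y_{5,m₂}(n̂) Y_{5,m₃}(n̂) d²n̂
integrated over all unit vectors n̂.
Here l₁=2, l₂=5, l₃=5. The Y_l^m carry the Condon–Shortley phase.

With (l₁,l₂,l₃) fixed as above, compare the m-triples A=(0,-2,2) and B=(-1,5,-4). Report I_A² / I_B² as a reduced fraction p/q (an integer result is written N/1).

Same 2,5,5: normalisation and zero-m 3j drop out of the ratio.
A: Δ: 2! 2! 8! / 13! → 1/38610; sum: t=0:+1/2880 t=1:−1/1440 t=2:+1/20160 = -1/3360; 3j²(2 5 5; 0 -2 2) = Δ·Π!·Σ² = 6/715  (sign +1)
B: Δ: 2! 2! 8! / 13! → 1/38610; sum: t=2:+1/80640 = 1/80640; 3j²(2 5 5; -1 5 -4) = Δ·Π!·Σ² = 9/286  (sign -1)
I_A²/I_B² = (6/715)/(9/286) = 4/15

4/15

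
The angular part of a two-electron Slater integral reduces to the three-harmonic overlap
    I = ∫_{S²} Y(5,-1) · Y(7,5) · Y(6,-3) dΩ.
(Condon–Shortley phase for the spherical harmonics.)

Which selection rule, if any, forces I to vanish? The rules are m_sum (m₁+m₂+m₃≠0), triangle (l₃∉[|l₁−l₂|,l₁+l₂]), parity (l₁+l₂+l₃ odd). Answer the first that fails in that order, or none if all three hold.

m_sum

Σmᵢ = 1  ✗
l₃∈[|l₁−l₂|,l₁+l₂]=[2,12], have l₃=6
Σlᵢ = 18 ⇒ even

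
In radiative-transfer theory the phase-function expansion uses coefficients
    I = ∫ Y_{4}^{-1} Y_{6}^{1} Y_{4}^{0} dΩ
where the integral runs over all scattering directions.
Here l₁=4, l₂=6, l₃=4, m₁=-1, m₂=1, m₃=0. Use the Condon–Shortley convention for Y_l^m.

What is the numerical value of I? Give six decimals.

-0.103072

m-sum 0 ✓  L=14 even ✓  2≤4≤10 ✓
Π(2lᵢ+1) = 9×13×9 = 1053
triangle coeff Δ(4,6,4) = 1/1261260
Σ_t [2,4]: t=2:+1/4608 t=3:−1/1296 t=4:+1/4608 = -7/20736
(3j)²=20/1287 [(4 6 4; 0 0 0)], sign=-1
Σ_t [3,5]: t=3:−1/3456 t=4:+1/1728 t=5:−1/11520 = 7/34560
(3j)²=7/858 [(4 6 4; -1 1 0)], sign=+1
⇒ 4πI² = 210/1573
I = (-1)√(210/1573/(4π)) = -0.10307192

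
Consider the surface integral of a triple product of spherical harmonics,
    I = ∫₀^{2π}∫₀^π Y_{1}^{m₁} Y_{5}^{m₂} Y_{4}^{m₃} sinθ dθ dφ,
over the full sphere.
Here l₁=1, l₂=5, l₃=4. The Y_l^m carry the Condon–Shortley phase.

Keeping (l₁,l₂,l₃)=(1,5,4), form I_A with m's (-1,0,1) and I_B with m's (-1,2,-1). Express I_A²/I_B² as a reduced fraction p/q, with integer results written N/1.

10/21

Same 1,5,4: normalisation and zero-m 3j drop out of the ratio.
A: Δ: 2! 0! 8! / 11! → 1/495; sum: t=2:+1/1440 = 1/1440; 3j²(1 5 4; -1 0 1) = Δ·Π!·Σ² = 2/99  (sign -1)
B: Δ: 2! 0! 8! / 11! → 1/495; sum: t=2:+1/1440 = 1/1440; 3j²(1 5 4; -1 2 -1) = Δ·Π!·Σ² = 7/165  (sign -1)
I_A²/I_B² = (2/99)/(7/165) = 10/21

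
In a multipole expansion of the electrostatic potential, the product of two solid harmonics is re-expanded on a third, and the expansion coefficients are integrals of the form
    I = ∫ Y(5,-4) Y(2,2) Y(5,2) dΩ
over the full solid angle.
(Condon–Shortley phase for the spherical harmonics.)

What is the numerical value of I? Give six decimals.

Checks pass: Σm=0; 12 even; l₃=5∈[3,7].
(2·5+1)(2·2+1)(2·5+1) = 605
Δ: 2! 8! 2! / 13! → 1/38610
sum: t=0:+1/2880 t=1:−1/576 t=2:+1/2880 = -1/960
3j²(5 2 5; 0 0 0) = Δ·Π!·Σ² = 10/429  (sign +1)
sum: t=2:+1/20160 = 1/20160
3j²(5 2 5; -4 2 2) = Δ·Π!·Σ² = 12/715  (sign -1)
combine: 4πI² = 605·10/429·12/715 = 40/169
take √, sign -1: I = -0.13724032

-0.137240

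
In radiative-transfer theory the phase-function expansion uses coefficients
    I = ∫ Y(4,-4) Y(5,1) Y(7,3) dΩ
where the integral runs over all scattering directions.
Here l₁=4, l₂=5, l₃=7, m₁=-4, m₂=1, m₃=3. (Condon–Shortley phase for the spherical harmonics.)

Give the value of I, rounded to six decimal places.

0.147559

Checks pass: Σm=0; 16 even; l₃=7∈[1,9].
(2·4+1)(2·5+1)(2·7+1) = 1485
Δ: 2! 6! 8! / 17! → 1/6126120
sum: t=0:+1/69120 t=1:−1/20736 t=2:+1/69120 = -1/51840
3j²(4 5 7; 0 0 0) = Δ·Π!·Σ² = 280/21879  (sign +1)
sum: t=2:+1/829440 = 1/829440
3j²(4 5 7; -4 1 3) = Δ·Π!·Σ² = 35/2431  (sign +1)
combine: 4πI² = 1485·280/21879·35/2431 = 147000/537251
take √, sign +1: I = 0.14755880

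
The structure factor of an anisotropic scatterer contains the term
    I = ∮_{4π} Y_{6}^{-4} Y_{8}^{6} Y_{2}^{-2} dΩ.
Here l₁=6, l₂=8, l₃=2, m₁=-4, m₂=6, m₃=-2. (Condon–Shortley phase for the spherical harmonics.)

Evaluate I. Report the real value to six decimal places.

m-sum 0 ✓  L=16 even ✓  2≤2≤14 ✓
Π(2lᵢ+1) = 13×17×5 = 1105
triangle coeff Δ(6,8,2) = 1/30940
Σ_t [6,6]: t=6:+1/2073600 = 1/2073600
(3j)²=28/1105 [(6 8 2; 0 0 0)], sign=+1
Σ_t [10,10]: t=10:+1/174182400 = 1/174182400
(3j)²=11/340 [(6 8 2; -4 6 -2)], sign=+1
⇒ 4πI² = 77/85
I = (+1)√(77/85/(4π)) = 0.26849176

0.268492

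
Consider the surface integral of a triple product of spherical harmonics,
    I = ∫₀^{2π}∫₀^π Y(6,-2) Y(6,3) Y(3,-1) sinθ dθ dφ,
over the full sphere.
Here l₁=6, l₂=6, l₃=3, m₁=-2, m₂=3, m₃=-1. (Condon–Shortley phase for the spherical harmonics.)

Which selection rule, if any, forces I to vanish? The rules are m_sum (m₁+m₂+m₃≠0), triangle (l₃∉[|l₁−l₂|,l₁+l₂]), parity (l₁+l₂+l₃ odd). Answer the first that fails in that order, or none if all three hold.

m₁+m₂+m₃ = -2 + 3 − 1 = 0  ✓
triangle: |6−6|=0 ≤ l₃=3 ≤ 6+6=12  ✓
parity: l₁+l₂+l₃ = 15 is odd  ✗

parity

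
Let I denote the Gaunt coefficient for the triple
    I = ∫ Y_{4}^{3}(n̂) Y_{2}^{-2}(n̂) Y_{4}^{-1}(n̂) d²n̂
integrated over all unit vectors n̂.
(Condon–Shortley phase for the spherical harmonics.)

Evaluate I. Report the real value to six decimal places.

0.159270

Rules hold: Σm=0, L=10 even, 2≤4≤6.
N = 9·5·9 = 405
Δ = 2!·6!·2!/11! = 1/13860
Racah Σ t=0..2: t=0:+1/192 t=1:−1/36 t=2:+1/192 = -5/288
⇒ 3j(4 2 4; 0 0 0)² = 20/693, sgn -1
Racah Σ t=0..0: t=0:+1/480 = 1/480
⇒ 3j(4 2 4; 3 -2 -1)² = 3/110, sgn -1
4πI² = N·(3j₀)²·(3jₘ)² = 270/847
I = +1·√(0.318772/4π) = 0.15927046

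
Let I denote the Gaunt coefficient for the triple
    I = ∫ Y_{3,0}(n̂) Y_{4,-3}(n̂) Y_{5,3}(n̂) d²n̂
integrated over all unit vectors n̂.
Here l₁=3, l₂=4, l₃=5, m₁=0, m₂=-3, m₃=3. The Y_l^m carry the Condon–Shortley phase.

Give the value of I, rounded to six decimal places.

0.103862

m-sum 0 ✓  L=12 even ✓  1≤5≤7 ✓
Π(2lᵢ+1) = 7×9×11 = 693
triangle coeff Δ(3,4,5) = 1/180180
Σ_t [0,2]: t=0:+1/576 t=1:−1/144 t=2:+1/576 = -1/288
(3j)²=20/1001 [(3 4 5; 0 0 0)], sign=+1
Σ_t [0,1]: t=0:+1/1440 t=1:−1/2880 = 1/2880
(3j)²=7/715 [(3 4 5; 0 -3 3)], sign=+1
⇒ 4πI² = 252/1859
I = (+1)√(252/1859/(4π)) = 0.10386175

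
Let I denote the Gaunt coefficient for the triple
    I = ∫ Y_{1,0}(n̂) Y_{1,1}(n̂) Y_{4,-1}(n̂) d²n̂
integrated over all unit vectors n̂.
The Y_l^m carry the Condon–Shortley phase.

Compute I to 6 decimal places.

triangle: need 0≤l₃≤2, have 4; I=0

0.000000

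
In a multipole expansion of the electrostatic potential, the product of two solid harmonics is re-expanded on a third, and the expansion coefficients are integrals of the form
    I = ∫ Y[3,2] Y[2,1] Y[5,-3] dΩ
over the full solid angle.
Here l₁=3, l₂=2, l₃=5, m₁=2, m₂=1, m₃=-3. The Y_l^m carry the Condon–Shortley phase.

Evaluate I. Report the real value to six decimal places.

-0.253584

m-sum 0 ✓  L=10 even ✓  1≤5≤5 ✓
Π(2lᵢ+1) = 7×5×11 = 385
triangle coeff Δ(3,2,5) = 1/2310
Σ_t [0,0]: t=0:+1/144 = 1/144
(3j)²=10/231 [(3 2 5; 0 0 0)], sign=-1
Σ_t [0,0]: t=0:+1/720 = 1/720
(3j)²=8/165 [(3 2 5; 2 1 -3)], sign=+1
⇒ 4πI² = 80/99
I = (-1)√(80/99/(4π)) = -0.25358436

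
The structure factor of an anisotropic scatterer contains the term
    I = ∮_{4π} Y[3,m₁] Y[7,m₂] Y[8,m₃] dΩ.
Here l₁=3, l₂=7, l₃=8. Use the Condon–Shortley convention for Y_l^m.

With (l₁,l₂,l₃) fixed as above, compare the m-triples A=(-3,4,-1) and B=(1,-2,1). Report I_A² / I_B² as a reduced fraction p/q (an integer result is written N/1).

4125/1058

Same 3,7,8: normalisation and zero-m 3j drop out of the ratio.
A: Δ: 2! 4! 12! / 19! → 1/5290740; sum: t=2:+1/104509440 = 1/104509440; 3j²(3 7 8; -3 4 -1) = Δ·Π!·Σ² = 275/50388  (sign -1)
B: Δ: 2! 4! 12! / 19! → 1/5290740; sum: t=0:+1/4838400 t=1:−1/5806080 t=2:+1/104509440 = 23/522547200; 3j²(3 7 8; 1 -2 1) = Δ·Π!·Σ² = 529/377910  (sign -1)
I_A²/I_B² = (275/50388)/(529/377910) = 4125/1058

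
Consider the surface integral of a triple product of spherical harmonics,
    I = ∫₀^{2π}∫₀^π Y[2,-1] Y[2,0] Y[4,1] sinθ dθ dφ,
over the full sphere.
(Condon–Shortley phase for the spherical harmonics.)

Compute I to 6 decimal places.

m-sum 0 ✓  L=8 even ✓  0≤4≤4 ✓
Π(2lᵢ+1) = 5×5×9 = 225
triangle coeff Δ(2,2,4) = 1/630
Σ_t [0,0]: t=0:+1/16 = 1/16
(3j)²=2/35 [(2 2 4; 0 0 0)], sign=+1
Σ_t [0,0]: t=0:+1/24 = 1/24
(3j)²=1/21 [(2 2 4; -1 0 1)], sign=-1
⇒ 4πI² = 30/49
I = (-1)√(30/49/(4π)) = -0.22072812

-0.220728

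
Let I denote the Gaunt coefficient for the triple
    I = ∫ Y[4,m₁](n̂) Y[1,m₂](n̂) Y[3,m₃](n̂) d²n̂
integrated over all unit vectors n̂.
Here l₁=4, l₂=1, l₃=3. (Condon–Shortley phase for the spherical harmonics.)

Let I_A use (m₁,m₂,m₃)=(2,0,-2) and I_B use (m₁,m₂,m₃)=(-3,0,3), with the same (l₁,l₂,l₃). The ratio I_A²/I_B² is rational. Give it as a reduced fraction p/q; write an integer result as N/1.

Shared (l₁,l₂,l₃)=(4,1,3): N and (l;000)² cancel in I_A²/I_B².
A: Δ = 2!·6!·0!/9! = 1/252; Racah Σ t=1..1: t=1:−1/120 = -1/120; ⇒ 3j(4 1 3; 2 0 -2)² = 1/21, sgn +1
B: Δ = 2!·6!·0!/9! = 1/252; Racah Σ t=1..1: t=1:−1/720 = -1/720; ⇒ 3j(4 1 3; -3 0 3)² = 1/36, sgn -1
I_A²/I_B² = (1/21)/(1/36) = 12/7

12/7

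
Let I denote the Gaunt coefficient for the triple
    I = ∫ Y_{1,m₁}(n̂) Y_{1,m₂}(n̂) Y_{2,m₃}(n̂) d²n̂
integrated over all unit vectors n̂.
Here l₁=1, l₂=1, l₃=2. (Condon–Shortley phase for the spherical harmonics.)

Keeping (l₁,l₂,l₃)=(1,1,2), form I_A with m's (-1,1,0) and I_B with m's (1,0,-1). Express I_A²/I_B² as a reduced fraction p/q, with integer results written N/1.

Same 1,1,2: normalisation and zero-m 3j drop out of the ratio.
A: Δ: 0! 2! 2! / 5! → 1/30; sum: t=0:+1/4 = 1/4; 3j²(1 1 2; -1 1 0) = Δ·Π!·Σ² = 1/30  (sign +1)
B: Δ: 0! 2! 2! / 5! → 1/30; sum: t=0:+1/2 = 1/2; 3j²(1 1 2; 1 0 -1) = Δ·Π!·Σ² = 1/10  (sign -1)
I_A²/I_B² = (1/30)/(1/10) = 1/3

1/3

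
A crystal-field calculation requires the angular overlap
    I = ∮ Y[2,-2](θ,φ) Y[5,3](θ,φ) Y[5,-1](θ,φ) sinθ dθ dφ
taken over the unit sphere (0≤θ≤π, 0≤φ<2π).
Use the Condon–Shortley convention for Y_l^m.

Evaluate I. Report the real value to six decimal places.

m-sum 0 ✓  L=12 even ✓  3≤5≤7 ✓
Π(2lᵢ+1) = 5×11×11 = 605
triangle coeff Δ(2,5,5) = 1/38610
Σ_t [0,2]: t=0:+1/2880 t=1:−1/576 t=2:+1/2880 = -1/960
(3j)²=10/429 [(2 5 5; 0 0 0)], sign=+1
Σ_t [2,2]: t=2:+1/5760 = 1/5760
(3j)²=56/2145 [(2 5 5; -2 3 -1)], sign=+1
⇒ 4πI² = 560/1521
I = (+1)√(560/1521/(4π)) = 0.17116875

0.171169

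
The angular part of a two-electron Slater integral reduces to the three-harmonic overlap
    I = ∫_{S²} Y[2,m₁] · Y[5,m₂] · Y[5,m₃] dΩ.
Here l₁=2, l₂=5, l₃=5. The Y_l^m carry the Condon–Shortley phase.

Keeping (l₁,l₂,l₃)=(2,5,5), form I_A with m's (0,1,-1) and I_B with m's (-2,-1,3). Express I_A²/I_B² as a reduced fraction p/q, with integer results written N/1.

Shared (l₁,l₂,l₃)=(2,5,5): N and (l;000)² cancel in I_A²/I_B².
A: Δ = 2!·2!·8!/13! = 1/38610; Racah Σ t=0..2: t=0:+1/5760 t=1:−1/720 t=2:+1/2304 = -1/1280; ⇒ 3j(2 5 5; 0 1 -1)² = 27/1430, sgn -1
B: Δ = 2!·2!·8!/13! = 1/38610; Racah Σ t=2..2: t=2:+1/5760 = 1/5760; ⇒ 3j(2 5 5; -2 -1 3)² = 56/2145, sgn +1
I_A²/I_B² = (27/1430)/(56/2145) = 81/112

81/112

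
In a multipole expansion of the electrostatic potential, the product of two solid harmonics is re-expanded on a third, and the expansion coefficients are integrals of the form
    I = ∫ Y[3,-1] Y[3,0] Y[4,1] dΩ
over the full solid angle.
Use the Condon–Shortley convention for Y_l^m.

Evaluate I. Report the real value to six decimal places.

Rules hold: Σm=0, L=10 even, 0≤4≤6.
N = 7·7·9 = 441
Δ = 2!·4!·4!/11! = 1/34650
Racah Σ t=0..2: t=0:+1/72 t=1:−1/16 t=2:+1/72 = -5/144
⇒ 3j(3 3 4; 0 0 0)² = 2/77, sgn -1
Racah Σ t=0..2: t=0:+1/288 t=1:−1/24 t=2:+1/48 = -5/288
⇒ 3j(3 3 4; -1 0 1)² = 5/462, sgn +1
4πI² = N·(3j₀)²·(3jₘ)² = 15/121
I = -1·√(0.123967/4π) = -0.09932258

-0.099323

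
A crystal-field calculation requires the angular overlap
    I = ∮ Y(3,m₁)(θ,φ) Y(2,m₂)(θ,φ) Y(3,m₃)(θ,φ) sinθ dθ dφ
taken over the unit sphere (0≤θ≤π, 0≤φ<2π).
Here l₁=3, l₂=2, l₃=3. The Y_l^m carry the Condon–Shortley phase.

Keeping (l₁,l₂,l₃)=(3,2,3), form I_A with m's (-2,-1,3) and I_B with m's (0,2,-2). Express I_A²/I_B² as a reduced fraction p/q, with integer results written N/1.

5/4

Shared (l₁,l₂,l₃)=(3,2,3): N and (l;000)² cancel in I_A²/I_B².
A: Δ = 2!·4!·2!/9! = 1/3780; Racah Σ t=1..1: t=1:−1/48 = -1/48; ⇒ 3j(3 2 3; -2 -1 3)² = 5/84, sgn -1
B: Δ = 2!·4!·2!/9! = 1/3780; Racah Σ t=2..2: t=2:+1/24 = 1/24; ⇒ 3j(3 2 3; 0 2 -2)² = 1/21, sgn -1
I_A²/I_B² = (5/84)/(1/21) = 5/4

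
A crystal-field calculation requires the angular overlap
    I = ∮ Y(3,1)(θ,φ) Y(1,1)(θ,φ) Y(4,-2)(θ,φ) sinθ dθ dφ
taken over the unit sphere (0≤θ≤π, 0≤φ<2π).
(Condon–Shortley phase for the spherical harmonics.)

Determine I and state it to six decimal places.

0.238414

Rules hold: Σm=0, L=8 even, 2≤4≤4.
N = 7·3·9 = 189
Δ = 0!·6!·2!/9! = 1/252
Racah Σ t=0..0: t=0:+1/36 = 1/36
⇒ 3j(3 1 4; 0 0 0)² = 4/63, sgn +1
Racah Σ t=0..0: t=0:+1/96 = 1/96
⇒ 3j(3 1 4; 1 1 -2)² = 5/84, sgn +1
4πI² = N·(3j₀)²·(3jₘ)² = 5/7
I = +1·√(0.714286/4π) = 0.23841361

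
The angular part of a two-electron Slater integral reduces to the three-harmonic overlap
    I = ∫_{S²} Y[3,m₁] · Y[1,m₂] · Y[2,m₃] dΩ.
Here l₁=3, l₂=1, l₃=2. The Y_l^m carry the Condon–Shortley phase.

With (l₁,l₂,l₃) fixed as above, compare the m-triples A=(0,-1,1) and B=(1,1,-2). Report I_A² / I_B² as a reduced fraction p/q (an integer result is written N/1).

3/1

Shared (l₁,l₂,l₃)=(3,1,2): N and (l;000)² cancel in I_A²/I_B².
A: Δ = 2!·4!·0!/7! = 1/105; Racah Σ t=0..0: t=0:+1/12 = 1/12; ⇒ 3j(3 1 2; 0 -1 1)² = 1/35, sgn -1
B: Δ = 2!·4!·0!/7! = 1/105; Racah Σ t=2..2: t=2:+1/48 = 1/48; ⇒ 3j(3 1 2; 1 1 -2)² = 1/105, sgn +1
I_A²/I_B² = (1/35)/(1/105) = 3/1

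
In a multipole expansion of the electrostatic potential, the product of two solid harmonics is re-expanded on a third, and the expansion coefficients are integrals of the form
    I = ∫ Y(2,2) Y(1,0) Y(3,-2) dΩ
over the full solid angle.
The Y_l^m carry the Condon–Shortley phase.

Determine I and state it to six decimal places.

0.184674

Rules hold: Σm=0, L=6 even, 1≤3≤3.
N = 5·3·7 = 105
Δ = 0!·4!·2!/7! = 1/105
Racah Σ t=0..0: t=0:+1/4 = 1/4
⇒ 3j(2 1 3; 0 0 0)² = 3/35, sgn -1
Racah Σ t=0..0: t=0:+1/24 = 1/24
⇒ 3j(2 1 3; 2 0 -2)² = 1/21, sgn -1
4πI² = N·(3j₀)²·(3jₘ)² = 3/7
I = +1·√(0.428571/4π) = 0.18467439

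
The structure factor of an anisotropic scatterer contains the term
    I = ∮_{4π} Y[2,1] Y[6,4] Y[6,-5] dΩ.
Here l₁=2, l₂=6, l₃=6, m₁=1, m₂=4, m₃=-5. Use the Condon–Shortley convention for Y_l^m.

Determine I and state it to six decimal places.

-0.197649

m-sum 0 ✓  L=14 even ✓  4≤6≤8 ✓
Π(2lᵢ+1) = 5×13×13 = 845
triangle coeff Δ(2,6,6) = 1/90090
Σ_t [0,2]: t=0:+1/69120 t=1:−1/14400 t=2:+1/69120 = -7/172800
(3j)²=14/715 [(2 6 6; 0 0 0)], sign=-1
Σ_t [0,1]: t=0:+1/7257600 t=1:−1/725760 = -1/806400
(3j)²=27/910 [(2 6 6; 1 4 -5)], sign=+1
⇒ 4πI² = 27/55
I = (-1)√(27/55/(4π)) = -0.19764945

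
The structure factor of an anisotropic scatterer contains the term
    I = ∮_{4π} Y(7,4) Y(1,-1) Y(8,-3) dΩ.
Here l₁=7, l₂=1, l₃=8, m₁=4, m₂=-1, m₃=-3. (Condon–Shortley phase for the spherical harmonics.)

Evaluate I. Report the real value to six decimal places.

-0.096758

m-sum 0 ✓  L=16 even ✓  6≤8≤8 ✓
Π(2lᵢ+1) = 15×3×17 = 765
triangle coeff Δ(7,1,8) = 1/2040
Σ_t [0,0]: t=0:+1/25401600 = 1/25401600
(3j)²=8/255 [(7 1 8; 0 0 0)], sign=+1
Σ_t [0,0]: t=0:+1/479001600 = 1/479001600
(3j)²=1/204 [(7 1 8; 4 -1 -3)], sign=-1
⇒ 4πI² = 2/17
I = (-1)√(2/17/(4π)) = -0.09675772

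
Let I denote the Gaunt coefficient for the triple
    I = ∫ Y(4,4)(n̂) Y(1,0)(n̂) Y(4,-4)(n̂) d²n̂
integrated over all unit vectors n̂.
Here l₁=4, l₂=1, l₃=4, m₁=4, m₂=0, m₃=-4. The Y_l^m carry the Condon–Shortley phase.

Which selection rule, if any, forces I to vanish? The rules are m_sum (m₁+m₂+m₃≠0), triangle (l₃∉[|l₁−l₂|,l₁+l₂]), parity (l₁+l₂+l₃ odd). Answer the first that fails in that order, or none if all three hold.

m₁+m₂+m₃ = 4 + 0 − 4 = 0  ✓
triangle: |4−1|=3 ≤ l₃=4 ≤ 4+1=5  ✓
parity: l₁+l₂+l₃ = 9 is odd  ✗

parity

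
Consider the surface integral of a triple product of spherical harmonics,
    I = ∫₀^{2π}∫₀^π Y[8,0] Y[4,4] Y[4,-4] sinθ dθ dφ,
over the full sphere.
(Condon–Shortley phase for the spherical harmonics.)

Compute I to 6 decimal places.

0.003349

m-sum 0 ✓  L=16 even ✓  4≤4≤12 ✓
Π(2lᵢ+1) = 17×9×9 = 1377
triangle coeff Δ(8,4,4) = 1/218790
Σ_t [4,4]: t=4:+1/331776 = 1/331776
(3j)²=490/21879 [(8 4 4; 0 0 0)], sign=+1
Σ_t [8,8]: t=8:+1/1625702400 = 1/1625702400
(3j)²=1/218790 [(8 4 4; 0 4 -4)], sign=+1
⇒ 4πI² = 49/347633
I = (+1)√(49/347633/(4π)) = 0.00334913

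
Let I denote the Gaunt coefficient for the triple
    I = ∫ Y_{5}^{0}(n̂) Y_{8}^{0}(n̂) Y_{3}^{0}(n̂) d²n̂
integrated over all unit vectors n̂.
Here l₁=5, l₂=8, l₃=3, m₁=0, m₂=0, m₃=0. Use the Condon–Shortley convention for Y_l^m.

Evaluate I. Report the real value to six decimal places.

m-sum 0 ✓  L=16 even ✓  3≤3≤13 ✓
Π(2lᵢ+1) = 11×17×7 = 1309
triangle coeff Δ(5,8,3) = 1/136136
Σ_t [5,5]: t=5:−1/518400 = -1/518400
(3j)²=56/2431 [(5 8 3; 0 0 0)], sign=+1
(m-triple is (0,0,0) — same symbol as above.)
⇒ 4πI² = 21952/31603
I = (+1)√(21952/31603/(4π)) = 0.23510830

0.235108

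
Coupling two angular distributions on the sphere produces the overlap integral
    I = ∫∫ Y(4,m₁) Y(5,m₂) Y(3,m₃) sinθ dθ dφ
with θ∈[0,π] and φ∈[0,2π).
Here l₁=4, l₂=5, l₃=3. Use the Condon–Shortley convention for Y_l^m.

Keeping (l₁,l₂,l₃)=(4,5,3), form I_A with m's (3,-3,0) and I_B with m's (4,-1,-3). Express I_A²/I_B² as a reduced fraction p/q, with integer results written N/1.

Same 4,5,3: normalisation and zero-m 3j drop out of the ratio.
A: Δ: 6! 2! 4! / 13! → 1/180180; sum: t=0:+1/2880 t=1:−1/1440 = -1/2880; 3j²(4 5 3; 3 -3 0) = Δ·Π!·Σ² = 7/715  (sign +1)
B: Δ: 6! 2! 4! / 13! → 1/180180; sum: t=0:+1/34560 = 1/34560; 3j²(4 5 3; 4 -1 -3) = Δ·Π!·Σ² = 1/429  (sign +1)
I_A²/I_B² = (7/715)/(1/429) = 21/5

21/5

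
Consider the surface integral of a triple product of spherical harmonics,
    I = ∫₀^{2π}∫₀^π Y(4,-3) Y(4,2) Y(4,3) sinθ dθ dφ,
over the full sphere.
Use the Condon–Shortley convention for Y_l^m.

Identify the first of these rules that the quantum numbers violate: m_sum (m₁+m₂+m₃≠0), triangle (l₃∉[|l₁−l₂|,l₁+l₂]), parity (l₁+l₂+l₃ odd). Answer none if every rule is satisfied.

Σmᵢ = 2  ✗
l₃∈[|l₁−l₂|,l₁+l₂]=[0,8], have l₃=4
Σlᵢ = 12 ⇒ even

m_sum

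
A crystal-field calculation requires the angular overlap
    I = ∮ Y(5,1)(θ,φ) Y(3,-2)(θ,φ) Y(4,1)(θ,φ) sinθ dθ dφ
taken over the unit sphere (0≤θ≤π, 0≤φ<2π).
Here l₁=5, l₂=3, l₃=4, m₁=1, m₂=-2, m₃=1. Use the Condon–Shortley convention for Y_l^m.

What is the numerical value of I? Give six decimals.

0.138239

m-sum 0 ✓  L=12 even ✓  2≤4≤8 ✓
Π(2lᵢ+1) = 11×7×9 = 693
triangle coeff Δ(5,3,4) = 1/180180
Σ_t [1,3]: t=1:−1/576 t=2:+1/144 t=3:−1/576 = 1/288
(3j)²=20/1001 [(5 3 4; 0 0 0)], sign=+1
Σ_t [0,1]: t=0:+1/1152 t=1:−1/432 = -5/3456
(3j)²=625/36036 [(5 3 4; 1 -2 1)], sign=+1
⇒ 4πI² = 3125/13013
I = (+1)√(3125/13013/(4π)) = 0.13823925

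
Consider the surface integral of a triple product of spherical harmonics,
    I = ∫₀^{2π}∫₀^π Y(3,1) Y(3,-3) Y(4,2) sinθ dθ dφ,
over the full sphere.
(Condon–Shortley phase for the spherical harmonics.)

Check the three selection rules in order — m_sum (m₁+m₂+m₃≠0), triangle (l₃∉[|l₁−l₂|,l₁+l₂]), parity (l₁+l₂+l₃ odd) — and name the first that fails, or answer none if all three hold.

none

Σmᵢ = 0  ✓
l₃∈[|l₁−l₂|,l₁+l₂]=[0,6], have l₃=4  ✓
Σlᵢ = 10 ⇒ even  ✓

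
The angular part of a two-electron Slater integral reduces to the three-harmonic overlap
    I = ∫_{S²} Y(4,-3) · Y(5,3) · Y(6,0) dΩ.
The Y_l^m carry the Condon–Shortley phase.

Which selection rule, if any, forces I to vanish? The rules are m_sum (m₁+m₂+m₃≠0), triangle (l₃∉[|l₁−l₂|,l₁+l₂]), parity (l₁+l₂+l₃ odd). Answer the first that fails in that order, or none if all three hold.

Σmᵢ = 0  ✓
l₃∈[|l₁−l₂|,l₁+l₂]=[1,9], have l₃=6  ✓
Σlᵢ = 15 ⇒ odd  ✗

parity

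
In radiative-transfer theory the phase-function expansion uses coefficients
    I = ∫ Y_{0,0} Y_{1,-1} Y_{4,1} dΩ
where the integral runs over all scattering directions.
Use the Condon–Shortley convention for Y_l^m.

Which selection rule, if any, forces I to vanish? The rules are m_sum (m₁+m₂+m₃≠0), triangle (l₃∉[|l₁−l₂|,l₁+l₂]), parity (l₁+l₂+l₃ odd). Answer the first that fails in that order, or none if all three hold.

azimuthal sum: 0 − 1 + 1 = 0  ✓
1 ≤ 4 ≤ 1 (triangle on l)  ✗
L = 0 + 1 + 4 = 5 (odd)

triangle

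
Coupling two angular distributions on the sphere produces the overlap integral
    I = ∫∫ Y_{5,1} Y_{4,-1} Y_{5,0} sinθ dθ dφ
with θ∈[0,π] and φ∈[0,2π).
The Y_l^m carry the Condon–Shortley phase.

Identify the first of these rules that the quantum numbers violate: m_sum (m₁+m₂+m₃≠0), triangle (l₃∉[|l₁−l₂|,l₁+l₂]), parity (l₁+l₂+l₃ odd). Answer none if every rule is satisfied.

m₁+m₂+m₃ = 1 − 1 + 0 = 0  ✓
triangle: |5−4|=1 ≤ l₃=5 ≤ 5+4=9  ✓
parity: l₁+l₂+l₃ = 14 is even  ✓

none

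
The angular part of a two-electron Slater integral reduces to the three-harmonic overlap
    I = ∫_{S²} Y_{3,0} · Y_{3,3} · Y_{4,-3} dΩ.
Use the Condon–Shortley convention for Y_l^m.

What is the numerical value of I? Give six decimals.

0.203551

Checks pass: Σm=0; 10 even; l₃=4∈[0,6].
(2·3+1)(2·3+1)(2·4+1) = 441
Δ: 2! 4! 4! / 11! → 1/34650
sum: t=0:+1/72 t=1:−1/16 t=2:+1/72 = -5/144
3j²(3 3 4; 0 0 0) = Δ·Π!·Σ² = 2/77  (sign -1)
sum: t=2:+1/288 = 1/288
3j²(3 3 4; 0 3 -3) = Δ·Π!·Σ² = 1/22  (sign -1)
combine: 4πI² = 441·2/77·1/22 = 63/121
take √, sign +1: I = 0.20355073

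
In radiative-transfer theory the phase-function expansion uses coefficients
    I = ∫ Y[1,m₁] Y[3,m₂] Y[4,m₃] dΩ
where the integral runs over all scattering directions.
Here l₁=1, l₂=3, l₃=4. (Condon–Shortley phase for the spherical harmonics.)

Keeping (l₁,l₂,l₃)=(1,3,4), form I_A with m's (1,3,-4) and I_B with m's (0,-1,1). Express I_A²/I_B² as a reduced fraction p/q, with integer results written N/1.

28/15

Shared (l₁,l₂,l₃)=(1,3,4): N and (l;000)² cancel in I_A²/I_B².
A: Δ = 0!·2!·6!/9! = 1/252; Racah Σ t=0..0: t=0:+1/1440 = 1/1440; ⇒ 3j(1 3 4; 1 3 -4)² = 1/9, sgn +1
B: Δ = 0!·2!·6!/9! = 1/252; Racah Σ t=0..0: t=0:+1/48 = 1/48; ⇒ 3j(1 3 4; 0 -1 1)² = 5/84, sgn -1
I_A²/I_B² = (1/9)/(5/84) = 28/15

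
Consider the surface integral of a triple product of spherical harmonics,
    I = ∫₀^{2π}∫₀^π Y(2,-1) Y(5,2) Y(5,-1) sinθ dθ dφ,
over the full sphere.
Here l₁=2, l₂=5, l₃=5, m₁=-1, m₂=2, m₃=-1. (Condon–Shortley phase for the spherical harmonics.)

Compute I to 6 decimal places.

Checks pass: Σm=0; 12 even; l₃=5∈[3,7].
(2·2+1)(2·5+1)(2·5+1) = 605
Δ: 2! 2! 8! / 13! → 1/38610
sum: t=0:+1/2880 t=1:−1/576 t=2:+1/2880 = -1/960
3j²(2 5 5; 0 0 0) = Δ·Π!·Σ² = 10/429  (sign +1)
sum: t=1:−1/2880 t=2:+1/1440 = 1/2880
3j²(2 5 5; -1 2 -1) = Δ·Π!·Σ² = 7/715  (sign +1)
combine: 4πI² = 605·10/429·7/715 = 70/507
take √, sign +1: I = 0.10481902

0.104819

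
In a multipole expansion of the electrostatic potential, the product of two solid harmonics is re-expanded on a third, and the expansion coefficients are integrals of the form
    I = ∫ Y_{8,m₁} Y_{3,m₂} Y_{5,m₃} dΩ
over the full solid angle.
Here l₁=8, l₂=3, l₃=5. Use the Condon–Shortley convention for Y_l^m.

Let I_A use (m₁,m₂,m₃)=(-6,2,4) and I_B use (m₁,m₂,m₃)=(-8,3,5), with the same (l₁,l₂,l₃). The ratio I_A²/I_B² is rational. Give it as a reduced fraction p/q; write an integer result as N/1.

Same 8,3,5: normalisation and zero-m 3j drop out of the ratio.
A: Δ: 6! 10! 0! / 17! → 1/136136; sum: t=5:−1/43545600 = -1/43545600; 3j²(8 3 5; -6 2 4) = Δ·Π!·Σ² = 1/34  (sign +1)
B: Δ: 6! 10! 0! / 17! → 1/136136; sum: t=6:+1/2612736000 = 1/2612736000; 3j²(8 3 5; -8 3 5) = Δ·Π!·Σ² = 1/17  (sign +1)
I_A²/I_B² = (1/34)/(1/17) = 1/2

1/2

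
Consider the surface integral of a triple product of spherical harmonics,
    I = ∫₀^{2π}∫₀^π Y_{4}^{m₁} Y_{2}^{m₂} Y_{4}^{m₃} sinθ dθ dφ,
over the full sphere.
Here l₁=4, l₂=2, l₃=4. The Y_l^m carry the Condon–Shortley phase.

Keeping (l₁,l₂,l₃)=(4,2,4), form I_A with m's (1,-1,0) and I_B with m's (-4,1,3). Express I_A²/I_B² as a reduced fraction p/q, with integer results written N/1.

5/98

Same 4,2,4: normalisation and zero-m 3j drop out of the ratio.
A: Δ: 2! 6! 2! / 11! → 1/13860; sum: t=0:+1/72 t=1:−1/96 = 1/288; 3j²(4 2 4; 1 -1 0) = Δ·Π!·Σ² = 1/462  (sign +1)
B: Δ: 2! 6! 2! / 11! → 1/13860; sum: t=2:+1/1440 = 1/1440; 3j²(4 2 4; -4 1 3) = Δ·Π!·Σ² = 7/165  (sign -1)
I_A²/I_B² = (1/462)/(7/165) = 5/98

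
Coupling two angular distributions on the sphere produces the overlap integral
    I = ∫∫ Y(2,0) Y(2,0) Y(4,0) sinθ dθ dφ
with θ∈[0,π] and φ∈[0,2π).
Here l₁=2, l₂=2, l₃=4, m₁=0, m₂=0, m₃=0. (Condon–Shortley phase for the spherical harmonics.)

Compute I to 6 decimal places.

0.241796

Checks pass: Σm=0; 8 even; l₃=4∈[0,4].
(2·2+1)(2·2+1)(2·4+1) = 225
Δ: 0! 4! 4! / 9! → 1/630
sum: t=0:+1/16 = 1/16
3j²(2 2 4; 0 0 0) = Δ·Π!·Σ² = 2/35  (sign +1)
(m-triple is (0,0,0) — same symbol as above.)
combine: 4πI² = 225·2/35·2/35 = 36/49
take √, sign +1: I = 0.24179554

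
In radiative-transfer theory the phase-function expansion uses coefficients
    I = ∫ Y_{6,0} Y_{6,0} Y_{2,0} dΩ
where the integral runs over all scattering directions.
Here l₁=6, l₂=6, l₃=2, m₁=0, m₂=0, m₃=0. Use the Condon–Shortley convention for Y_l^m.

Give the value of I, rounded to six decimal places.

m-sum 0 ✓  L=14 even ✓  0≤2≤12 ✓
Π(2lᵢ+1) = 13×13×5 = 845
triangle coeff Δ(6,6,2) = 1/90090
Σ_t [4,6]: t=4:+1/69120 t=5:−1/14400 t=6:+1/69120 = -7/172800
(3j)²=14/715 [(6 6 2; 0 0 0)], sign=-1
(m-triple is (0,0,0) — same symbol as above.)
⇒ 4πI² = 196/605
I = (+1)√(196/605/(4π)) = 0.16056298

0.160563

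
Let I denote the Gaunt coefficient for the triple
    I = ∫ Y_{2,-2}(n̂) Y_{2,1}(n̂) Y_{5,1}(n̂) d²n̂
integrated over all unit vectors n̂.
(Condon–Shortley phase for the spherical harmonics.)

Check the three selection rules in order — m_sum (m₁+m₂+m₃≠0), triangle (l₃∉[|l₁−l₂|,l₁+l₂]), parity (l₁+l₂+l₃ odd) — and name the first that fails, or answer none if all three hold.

triangle

azimuthal sum: -2 + 1 + 1 = 0  ✓
0 ≤ 5 ≤ 4 (triangle on l)  ✗
L = 2 + 2 + 5 = 9 (odd)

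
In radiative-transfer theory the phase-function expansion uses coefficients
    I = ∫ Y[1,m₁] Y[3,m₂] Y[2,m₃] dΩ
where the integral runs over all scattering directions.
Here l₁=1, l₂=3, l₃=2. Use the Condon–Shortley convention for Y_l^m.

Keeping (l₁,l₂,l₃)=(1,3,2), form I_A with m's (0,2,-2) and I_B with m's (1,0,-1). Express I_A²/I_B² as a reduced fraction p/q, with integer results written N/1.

Shared (l₁,l₂,l₃)=(1,3,2): N and (l;000)² cancel in I_A²/I_B².
A: Δ = 2!·0!·4!/7! = 1/105; Racah Σ t=1..1: t=1:−1/24 = -1/24; ⇒ 3j(1 3 2; 0 2 -2)² = 1/21, sgn -1
B: Δ = 2!·0!·4!/7! = 1/105; Racah Σ t=0..0: t=0:+1/12 = 1/12; ⇒ 3j(1 3 2; 1 0 -1)² = 1/35, sgn -1
I_A²/I_B² = (1/21)/(1/35) = 5/3

5/3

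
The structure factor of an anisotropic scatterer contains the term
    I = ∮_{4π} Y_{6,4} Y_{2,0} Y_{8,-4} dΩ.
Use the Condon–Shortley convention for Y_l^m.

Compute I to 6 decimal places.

Checks pass: Σm=0; 16 even; l₃=8∈[4,8].
(2·6+1)(2·2+1)(2·8+1) = 1105
Δ: 0! 12! 4! / 17! → 1/30940
sum: t=0:+1/2073600 = 1/2073600
3j²(6 2 8; 0 0 0) = Δ·Π!·Σ² = 28/1105  (sign +1)
sum: t=0:+1/29030400 = 1/29030400
3j²(6 2 8; 4 0 -4) = Δ·Π!·Σ² = 99/7735  (sign +1)
combine: 4πI² = 1105·28/1105·99/7735 = 396/1105
take √, sign +1: I = 0.16887351

0.168874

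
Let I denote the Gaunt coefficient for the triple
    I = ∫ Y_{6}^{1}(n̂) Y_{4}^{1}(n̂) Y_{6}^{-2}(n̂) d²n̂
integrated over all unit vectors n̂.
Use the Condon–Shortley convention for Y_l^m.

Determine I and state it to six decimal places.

0.113069

Checks pass: Σm=0; 16 even; l₃=6∈[2,10].
(2·6+1)(2·4+1)(2·6+1) = 1521
Δ: 4! 8! 4! / 17! → 1/15315300
sum: t=0:+1/829440 t=1:−1/25920 t=2:+1/9216 t=3:−1/25920 t=4:+1/829440 = 7/207360
3j²(6 4 6; 0 0 0) = Δ·Π!·Σ² = 28/2431  (sign +1)
sum: t=1:−1/82944 t=2:+1/17280 t=3:−1/34560 t=4:+1/725760 = 53/2903040
3j²(6 4 6; 1 1 -2) = Δ·Π!·Σ² = 2809/306306  (sign +1)
combine: 4πI² = 1521·28/2431·2809/306306 = 5618/34969
take √, sign +1: I = 0.11306920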